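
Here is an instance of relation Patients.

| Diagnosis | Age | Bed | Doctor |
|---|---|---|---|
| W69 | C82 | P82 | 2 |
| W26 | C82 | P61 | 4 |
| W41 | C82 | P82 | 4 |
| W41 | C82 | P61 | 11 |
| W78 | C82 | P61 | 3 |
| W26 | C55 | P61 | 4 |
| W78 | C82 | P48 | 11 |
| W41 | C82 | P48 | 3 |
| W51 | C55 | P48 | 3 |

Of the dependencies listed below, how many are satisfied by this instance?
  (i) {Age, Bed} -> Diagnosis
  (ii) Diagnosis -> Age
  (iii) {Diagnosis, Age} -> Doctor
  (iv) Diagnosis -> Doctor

0

(i) {Age, Bed} -> Diagnosis: (Age=C82, Bed=P82): 2 rows → Diagnosis takes values {W69, W41} — violation; (Age=C82, Bed=P61): 3 rows → Diagnosis takes values {W26, W41, W78} — violation; (Age=C82, Bed=P48): 2 rows → Diagnosis takes values {W78, W41} — violation — fails.
(ii) Diagnosis -> Age: Diagnosis=W26: 2 rows → Age takes values {C82, C55} — violation — fails.
(iii) {Diagnosis, Age} -> Doctor: (Diagnosis=W41, Age=C82): 3 rows → Doctor takes values {4, 11, 3} — violation; (Diagnosis=W78, Age=C82): 2 rows → Doctor takes values {3, 11} — violation — fails.
(iv) Diagnosis -> Doctor: Diagnosis=W41: 3 rows → Doctor takes values {4, 11, 3} — violation; Diagnosis=W78: 2 rows → Doctor takes values {3, 11} — violation — fails.
None of the 4 dependencies hold.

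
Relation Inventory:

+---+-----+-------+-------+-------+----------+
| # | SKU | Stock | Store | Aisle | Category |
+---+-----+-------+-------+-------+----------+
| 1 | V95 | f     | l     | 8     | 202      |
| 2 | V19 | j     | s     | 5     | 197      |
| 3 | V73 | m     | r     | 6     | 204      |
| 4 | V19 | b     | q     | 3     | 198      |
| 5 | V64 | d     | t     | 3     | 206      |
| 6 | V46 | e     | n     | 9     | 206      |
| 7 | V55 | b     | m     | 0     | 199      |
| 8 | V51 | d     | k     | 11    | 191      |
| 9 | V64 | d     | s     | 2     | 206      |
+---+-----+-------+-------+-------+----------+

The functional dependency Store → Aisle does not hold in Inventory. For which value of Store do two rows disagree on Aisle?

Store=l: row 1 → Aisle = 8 ✓
Store=s: rows 2, 9 → Aisle takes values {5, 2} — violation
Store=r: row 3 → Aisle = 6 ✓
Store=q: row 4 → Aisle = 3 ✓
Store=t: row 5 → Aisle = 3 ✓
Store=n: row 6 → Aisle = 9 ✓
Store=m: row 7 → Aisle = 0 ✓
Store=k: row 8 → Aisle = 11 ✓
The only Store value with inconsistent Aisle is Store=s.

s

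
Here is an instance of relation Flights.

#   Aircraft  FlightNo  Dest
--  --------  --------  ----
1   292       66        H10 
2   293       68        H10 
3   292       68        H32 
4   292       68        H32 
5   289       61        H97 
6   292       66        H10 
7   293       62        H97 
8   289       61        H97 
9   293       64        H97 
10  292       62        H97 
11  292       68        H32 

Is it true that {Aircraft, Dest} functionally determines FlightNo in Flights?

(Aircraft=292, Dest=H10): rows 1, 6 → FlightNo = 66, 66 ✓
(Aircraft=293, Dest=H10): row 2 → FlightNo = 68 ✓
(Aircraft=292, Dest=H32): rows 3, 4, 11 → FlightNo = 68, 68, 68 ✓
(Aircraft=289, Dest=H97): rows 5, 8 → FlightNo = 61, 61 ✓
(Aircraft=293, Dest=H97): rows 7, 9 → FlightNo takes values {62, 64} — violation
(Aircraft=292, Dest=H97): row 10 → FlightNo = 62 ✓
Two rows agree on {Aircraft, Dest} but differ on FlightNo, so {Aircraft, Dest} → FlightNo does not hold.

No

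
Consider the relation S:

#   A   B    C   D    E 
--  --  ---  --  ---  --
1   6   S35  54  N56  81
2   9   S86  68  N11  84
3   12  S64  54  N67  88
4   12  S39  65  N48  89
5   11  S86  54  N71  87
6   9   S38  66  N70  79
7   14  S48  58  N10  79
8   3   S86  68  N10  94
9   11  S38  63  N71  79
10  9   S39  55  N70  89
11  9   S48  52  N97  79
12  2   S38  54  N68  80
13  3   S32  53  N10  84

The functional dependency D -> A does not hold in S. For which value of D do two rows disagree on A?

N10

D=N56: row 1 → A = 6 ✓
D=N11: row 2 → A = 9 ✓
D=N67: row 3 → A = 12 ✓
D=N48: row 4 → A = 12 ✓
D=N71: rows 5, 9 → A = 11, 11 ✓
D=N70: rows 6, 10 → A = 9, 9 ✓
D=N10: rows 7, 8, 13 → A takes values {14, 3} — violation
D=N97: row 11 → A = 9 ✓
D=N68: row 12 → A = 2 ✓
The only D value with inconsistent A is D=N10.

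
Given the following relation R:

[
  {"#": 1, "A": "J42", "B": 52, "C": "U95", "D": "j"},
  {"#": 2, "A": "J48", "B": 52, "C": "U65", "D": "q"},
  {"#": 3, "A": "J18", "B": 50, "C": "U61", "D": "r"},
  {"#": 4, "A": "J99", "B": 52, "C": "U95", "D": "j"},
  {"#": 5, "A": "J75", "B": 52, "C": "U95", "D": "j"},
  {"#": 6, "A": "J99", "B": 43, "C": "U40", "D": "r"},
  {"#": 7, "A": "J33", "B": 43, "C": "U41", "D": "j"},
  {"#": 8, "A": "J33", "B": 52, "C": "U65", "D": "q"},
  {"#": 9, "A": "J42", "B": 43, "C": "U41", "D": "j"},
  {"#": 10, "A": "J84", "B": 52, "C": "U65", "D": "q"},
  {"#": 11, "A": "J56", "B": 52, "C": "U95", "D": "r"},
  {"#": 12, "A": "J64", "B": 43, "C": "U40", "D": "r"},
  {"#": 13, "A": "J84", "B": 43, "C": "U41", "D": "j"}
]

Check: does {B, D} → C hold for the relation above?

(B=52, D=j): rows 1, 4, 5 → C = U95, U95, U95 ✓
(B=52, D=q): rows 2, 8, 10 → C = U65, U65, U65 ✓
(B=50, D=r): row 3 → C = U61 ✓
(B=43, D=r): rows 6, 12 → C = U40, U40 ✓
(B=43, D=j): rows 7, 9, 13 → C = U41, U41, U41 ✓
(B=52, D=r): row 11 → C = U95 ✓
Every {B, D} value is associated with a single C value, so {B, D} → C holds.

Yes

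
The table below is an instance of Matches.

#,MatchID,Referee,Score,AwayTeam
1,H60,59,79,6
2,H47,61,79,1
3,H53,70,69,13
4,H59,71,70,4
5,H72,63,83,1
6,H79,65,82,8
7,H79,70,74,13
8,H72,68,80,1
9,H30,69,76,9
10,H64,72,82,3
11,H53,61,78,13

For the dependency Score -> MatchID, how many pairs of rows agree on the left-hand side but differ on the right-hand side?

2

Score=79: violating pairs (1,2) — 1 pair.
Score=82: violating pairs (6,10) — 1 pair.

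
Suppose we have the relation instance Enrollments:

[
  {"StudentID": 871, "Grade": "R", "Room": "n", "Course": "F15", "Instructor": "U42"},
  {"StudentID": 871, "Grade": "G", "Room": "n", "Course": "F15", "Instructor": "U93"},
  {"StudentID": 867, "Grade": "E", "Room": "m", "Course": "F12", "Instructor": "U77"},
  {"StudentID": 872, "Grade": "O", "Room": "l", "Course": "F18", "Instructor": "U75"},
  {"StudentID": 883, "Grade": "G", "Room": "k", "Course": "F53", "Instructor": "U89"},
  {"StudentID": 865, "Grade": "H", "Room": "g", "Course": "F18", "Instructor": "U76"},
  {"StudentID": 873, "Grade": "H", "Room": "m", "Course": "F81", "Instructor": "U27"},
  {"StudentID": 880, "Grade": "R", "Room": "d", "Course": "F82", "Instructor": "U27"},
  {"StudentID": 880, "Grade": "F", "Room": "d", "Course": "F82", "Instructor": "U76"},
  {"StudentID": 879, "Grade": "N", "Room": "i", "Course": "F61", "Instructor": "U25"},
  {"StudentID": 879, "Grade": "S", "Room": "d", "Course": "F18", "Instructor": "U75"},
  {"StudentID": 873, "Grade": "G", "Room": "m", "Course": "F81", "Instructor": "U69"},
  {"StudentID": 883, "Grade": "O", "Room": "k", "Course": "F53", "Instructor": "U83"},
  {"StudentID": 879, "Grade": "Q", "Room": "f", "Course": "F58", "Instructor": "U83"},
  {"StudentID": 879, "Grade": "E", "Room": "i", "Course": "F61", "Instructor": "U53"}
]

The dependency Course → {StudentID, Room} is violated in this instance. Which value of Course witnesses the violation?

Course=F15: 2 rows → {StudentID,Room} = (871, n), (871, n) ✓
Course=F12: 1 row → {StudentID,Room} = (867, m) ✓
Course=F18: 3 rows → {StudentID,Room} takes values {(872, l), (865, g), (879, d)} — violation
Course=F53: 2 rows → {StudentID,Room} = (883, k), (883, k) ✓
Course=F81: 2 rows → {StudentID,Room} = (873, m), (873, m) ✓
Course=F82: 2 rows → {StudentID,Room} = (880, d), (880, d) ✓
Course=F61: 2 rows → {StudentID,Room} = (879, i), (879, i) ✓
Course=F58: 1 row → {StudentID,Room} = (879, f) ✓
The only Course value with inconsistent RHS is Course=F18.

F18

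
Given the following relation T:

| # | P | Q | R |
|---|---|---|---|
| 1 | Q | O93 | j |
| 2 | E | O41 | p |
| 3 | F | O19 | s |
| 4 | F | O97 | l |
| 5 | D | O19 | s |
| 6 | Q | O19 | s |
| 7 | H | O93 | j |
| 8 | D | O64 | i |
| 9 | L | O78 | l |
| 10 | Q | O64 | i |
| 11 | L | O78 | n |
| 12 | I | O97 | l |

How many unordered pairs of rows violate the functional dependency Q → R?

1

Q=O93: all 2 rows agree on R — 0 pairs.
Q=O19: all 3 rows agree on R — 0 pairs.
Q=O97: all 2 rows agree on R — 0 pairs.
Q=O64: all 2 rows agree on R — 0 pairs.
Q=O78: violating pairs (9,11) — 1 pair.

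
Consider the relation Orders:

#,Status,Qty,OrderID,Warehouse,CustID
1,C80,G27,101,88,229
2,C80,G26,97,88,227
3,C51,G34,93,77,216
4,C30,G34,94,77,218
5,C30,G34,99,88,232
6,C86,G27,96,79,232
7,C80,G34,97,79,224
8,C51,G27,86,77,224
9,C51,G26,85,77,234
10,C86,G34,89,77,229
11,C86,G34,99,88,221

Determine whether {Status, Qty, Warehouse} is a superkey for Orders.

All 11 rows have distinct {Status, Qty, Warehouse} values, so {Status, Qty, Warehouse} → (all attributes) holds and {Status, Qty, Warehouse} is a superkey.

Yes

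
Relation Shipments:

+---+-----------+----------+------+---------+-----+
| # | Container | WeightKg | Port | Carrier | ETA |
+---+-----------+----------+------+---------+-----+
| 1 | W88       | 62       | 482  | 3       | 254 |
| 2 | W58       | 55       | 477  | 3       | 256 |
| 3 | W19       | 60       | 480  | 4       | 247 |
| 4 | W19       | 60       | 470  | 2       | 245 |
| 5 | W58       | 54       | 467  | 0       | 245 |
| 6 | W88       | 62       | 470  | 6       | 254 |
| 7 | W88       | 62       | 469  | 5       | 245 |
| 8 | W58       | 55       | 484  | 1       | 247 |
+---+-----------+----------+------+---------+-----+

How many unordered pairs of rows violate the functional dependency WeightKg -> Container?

WeightKg=62: all 3 rows agree on Container — 0 pairs.
WeightKg=55: all 2 rows agree on Container — 0 pairs.
WeightKg=60: all 2 rows agree on Container — 0 pairs.

0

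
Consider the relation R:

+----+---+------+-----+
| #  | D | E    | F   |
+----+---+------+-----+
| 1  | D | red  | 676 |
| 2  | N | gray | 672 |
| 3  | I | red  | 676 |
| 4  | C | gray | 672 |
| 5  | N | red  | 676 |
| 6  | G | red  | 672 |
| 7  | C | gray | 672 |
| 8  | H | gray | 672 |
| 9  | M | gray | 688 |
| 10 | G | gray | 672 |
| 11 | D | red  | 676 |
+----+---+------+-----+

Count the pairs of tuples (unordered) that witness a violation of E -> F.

9

E=red: violating pairs (1,6), (3,6), (5,6), (6,11) — 4 pairs.
E=gray: violating pairs (2,9), (4,9), (7,9), (8,9), (9,10) — 5 pairs.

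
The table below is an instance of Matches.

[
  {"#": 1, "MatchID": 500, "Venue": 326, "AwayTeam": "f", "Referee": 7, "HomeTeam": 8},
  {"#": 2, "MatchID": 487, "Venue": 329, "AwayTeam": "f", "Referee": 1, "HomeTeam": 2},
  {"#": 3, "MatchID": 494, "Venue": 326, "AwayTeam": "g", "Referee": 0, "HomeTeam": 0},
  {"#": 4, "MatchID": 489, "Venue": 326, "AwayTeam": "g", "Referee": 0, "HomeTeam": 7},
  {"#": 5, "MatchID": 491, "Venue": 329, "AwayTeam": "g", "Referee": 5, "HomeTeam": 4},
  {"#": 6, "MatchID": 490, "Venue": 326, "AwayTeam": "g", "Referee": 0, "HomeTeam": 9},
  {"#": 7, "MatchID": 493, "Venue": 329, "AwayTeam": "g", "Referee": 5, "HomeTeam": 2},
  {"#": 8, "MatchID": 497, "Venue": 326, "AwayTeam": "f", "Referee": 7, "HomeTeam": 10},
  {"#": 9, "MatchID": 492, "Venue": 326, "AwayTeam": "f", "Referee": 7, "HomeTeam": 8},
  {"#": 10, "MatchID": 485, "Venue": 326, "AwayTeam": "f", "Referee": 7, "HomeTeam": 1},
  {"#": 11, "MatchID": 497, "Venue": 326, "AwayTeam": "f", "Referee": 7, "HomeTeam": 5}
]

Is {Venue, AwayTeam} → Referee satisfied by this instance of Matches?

(Venue=326, AwayTeam=f): rows 1, 8, 9, 10, 11 → Referee = 7, 7, 7, 7, 7 ✓
(Venue=329, AwayTeam=f): row 2 → Referee = 1 ✓
(Venue=326, AwayTeam=g): rows 3, 4, 6 → Referee = 0, 0, 0 ✓
(Venue=329, AwayTeam=g): rows 5, 7 → Referee = 5, 5 ✓
Every {Venue, AwayTeam} value is associated with a single Referee value, so {Venue, AwayTeam} → Referee holds.

Yes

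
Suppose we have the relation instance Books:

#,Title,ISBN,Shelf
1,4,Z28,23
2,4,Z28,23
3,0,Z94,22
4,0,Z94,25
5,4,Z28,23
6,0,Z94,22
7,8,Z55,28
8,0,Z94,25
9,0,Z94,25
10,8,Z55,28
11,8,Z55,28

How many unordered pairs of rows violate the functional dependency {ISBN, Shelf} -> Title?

(ISBN=Z28, Shelf=23): all 3 rows agree on Title — 0 pairs.
(ISBN=Z94, Shelf=22): all 2 rows agree on Title — 0 pairs.
(ISBN=Z94, Shelf=25): all 3 rows agree on Title — 0 pairs.
(ISBN=Z55, Shelf=28): all 3 rows agree on Title — 0 pairs.

0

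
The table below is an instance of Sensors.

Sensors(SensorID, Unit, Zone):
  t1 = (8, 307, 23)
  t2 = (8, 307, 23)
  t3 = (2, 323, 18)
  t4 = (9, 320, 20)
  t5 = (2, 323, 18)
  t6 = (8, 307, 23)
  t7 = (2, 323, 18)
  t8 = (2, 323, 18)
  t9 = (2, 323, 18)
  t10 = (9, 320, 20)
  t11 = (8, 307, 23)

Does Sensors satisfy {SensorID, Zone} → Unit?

Yes

(SensorID=8, Zone=23): rows 1, 2, 6, 11 → Unit = 307, 307, 307, 307 ✓
(SensorID=2, Zone=18): rows 3, 5, 7, 8, 9 → Unit = 323, 323, 323, 323, 323 ✓
(SensorID=9, Zone=20): rows 4, 10 → Unit = 320, 320 ✓
Every {SensorID, Zone} value is associated with a single Unit value, so {SensorID, Zone} → Unit holds.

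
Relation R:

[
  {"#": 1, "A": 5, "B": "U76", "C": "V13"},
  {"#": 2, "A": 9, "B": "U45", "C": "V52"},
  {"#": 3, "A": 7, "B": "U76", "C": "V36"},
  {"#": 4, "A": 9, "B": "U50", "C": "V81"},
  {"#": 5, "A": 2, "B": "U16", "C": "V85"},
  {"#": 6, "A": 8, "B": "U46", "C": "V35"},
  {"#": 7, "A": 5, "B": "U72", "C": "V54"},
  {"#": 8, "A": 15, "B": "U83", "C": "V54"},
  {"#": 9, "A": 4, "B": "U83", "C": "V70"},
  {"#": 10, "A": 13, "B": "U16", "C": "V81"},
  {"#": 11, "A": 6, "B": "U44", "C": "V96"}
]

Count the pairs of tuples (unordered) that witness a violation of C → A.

C=V81: violating pairs (4,10) — 1 pair.
C=V54: violating pairs (7,8) — 1 pair.

2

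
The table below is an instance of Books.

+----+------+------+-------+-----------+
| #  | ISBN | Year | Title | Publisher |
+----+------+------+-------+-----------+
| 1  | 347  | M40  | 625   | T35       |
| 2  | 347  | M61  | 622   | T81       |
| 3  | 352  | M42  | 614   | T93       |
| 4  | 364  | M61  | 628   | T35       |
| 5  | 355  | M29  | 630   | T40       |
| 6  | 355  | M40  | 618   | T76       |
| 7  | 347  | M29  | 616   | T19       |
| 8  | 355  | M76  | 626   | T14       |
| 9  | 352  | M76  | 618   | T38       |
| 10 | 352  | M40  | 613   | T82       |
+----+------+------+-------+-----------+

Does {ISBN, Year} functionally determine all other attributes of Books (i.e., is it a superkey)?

Yes

All 10 rows have distinct {ISBN, Year} values, so {ISBN, Year} → (all attributes) holds and {ISBN, Year} is a superkey.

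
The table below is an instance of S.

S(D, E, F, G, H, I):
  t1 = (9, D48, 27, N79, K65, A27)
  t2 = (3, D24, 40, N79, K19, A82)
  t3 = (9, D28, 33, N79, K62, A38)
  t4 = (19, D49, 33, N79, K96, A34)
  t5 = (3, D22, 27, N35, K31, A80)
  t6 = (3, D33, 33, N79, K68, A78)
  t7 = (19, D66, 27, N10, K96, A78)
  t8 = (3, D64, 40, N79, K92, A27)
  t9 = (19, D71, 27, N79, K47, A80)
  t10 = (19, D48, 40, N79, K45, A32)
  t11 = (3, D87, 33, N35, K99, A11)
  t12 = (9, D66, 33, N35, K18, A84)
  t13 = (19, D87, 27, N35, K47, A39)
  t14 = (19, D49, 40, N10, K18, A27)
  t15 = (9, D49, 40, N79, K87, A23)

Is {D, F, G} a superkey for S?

Rows 2 and 8 have the same {D, F, G} value (D=3, F=40, G=N79) but are distinct tuples, so {D, F, G} does not determine every attribute — not a superkey.

No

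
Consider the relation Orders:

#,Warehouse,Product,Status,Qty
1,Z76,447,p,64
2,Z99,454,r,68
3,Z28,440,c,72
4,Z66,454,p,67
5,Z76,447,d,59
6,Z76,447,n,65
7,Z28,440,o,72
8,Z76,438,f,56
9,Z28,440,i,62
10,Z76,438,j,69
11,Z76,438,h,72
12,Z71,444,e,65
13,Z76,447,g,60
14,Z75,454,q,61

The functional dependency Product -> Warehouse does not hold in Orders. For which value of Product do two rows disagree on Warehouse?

Product=447: rows 1, 5, 6, 13 → Warehouse = Z76, Z76, Z76, Z76 ✓
Product=454: rows 2, 4, 14 → Warehouse takes values {Z99, Z66, Z75} — violation
Product=440: rows 3, 7, 9 → Warehouse = Z28, Z28, Z28 ✓
Product=438: rows 8, 10, 11 → Warehouse = Z76, Z76, Z76 ✓
Product=444: row 12 → Warehouse = Z71 ✓
The only Product value with inconsistent Warehouse is Product=454.

454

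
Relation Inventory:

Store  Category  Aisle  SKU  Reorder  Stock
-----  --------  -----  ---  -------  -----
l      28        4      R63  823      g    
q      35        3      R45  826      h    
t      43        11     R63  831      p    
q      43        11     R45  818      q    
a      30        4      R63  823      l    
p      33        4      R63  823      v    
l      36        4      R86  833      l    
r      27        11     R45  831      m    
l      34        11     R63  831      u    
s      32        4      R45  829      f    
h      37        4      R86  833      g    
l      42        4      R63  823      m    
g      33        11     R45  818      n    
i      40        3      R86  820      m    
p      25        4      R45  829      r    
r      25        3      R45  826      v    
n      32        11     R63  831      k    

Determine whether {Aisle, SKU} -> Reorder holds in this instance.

(Aisle=4, SKU=R63): 4 rows → Reorder = 823, 823, 823, 823 ✓
(Aisle=3, SKU=R45): 2 rows → Reorder = 826, 826 ✓
(Aisle=11, SKU=R63): 3 rows → Reorder = 831, 831, 831 ✓
(Aisle=11, SKU=R45): 3 rows → Reorder takes values {818, 831} — violation
(Aisle=4, SKU=R86): 2 rows → Reorder = 833, 833 ✓
(Aisle=4, SKU=R45): 2 rows → Reorder = 829, 829 ✓
(Aisle=3, SKU=R86): 1 row → Reorder = 820 ✓
Two rows agree on {Aisle, SKU} but differ on Reorder, so {Aisle, SKU} -> Reorder does not hold.

No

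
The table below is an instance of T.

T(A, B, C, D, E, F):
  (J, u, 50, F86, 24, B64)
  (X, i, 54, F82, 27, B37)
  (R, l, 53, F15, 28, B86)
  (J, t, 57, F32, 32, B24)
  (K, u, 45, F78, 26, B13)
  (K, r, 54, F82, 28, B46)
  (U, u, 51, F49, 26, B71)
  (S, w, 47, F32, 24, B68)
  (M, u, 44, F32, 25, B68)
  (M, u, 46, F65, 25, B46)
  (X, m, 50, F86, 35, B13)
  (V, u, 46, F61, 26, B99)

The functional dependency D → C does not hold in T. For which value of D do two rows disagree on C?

D=F86: 2 rows → C = 50, 50 ✓
D=F82: 2 rows → C = 54, 54 ✓
D=F15: 1 row → C = 53 ✓
D=F32: 3 rows → C takes values {57, 47, 44} — violation
D=F78: 1 row → C = 45 ✓
D=F49: 1 row → C = 51 ✓
D=F65: 1 row → C = 46 ✓
D=F61: 1 row → C = 46 ✓
The only D value with inconsistent C is D=F32.

F32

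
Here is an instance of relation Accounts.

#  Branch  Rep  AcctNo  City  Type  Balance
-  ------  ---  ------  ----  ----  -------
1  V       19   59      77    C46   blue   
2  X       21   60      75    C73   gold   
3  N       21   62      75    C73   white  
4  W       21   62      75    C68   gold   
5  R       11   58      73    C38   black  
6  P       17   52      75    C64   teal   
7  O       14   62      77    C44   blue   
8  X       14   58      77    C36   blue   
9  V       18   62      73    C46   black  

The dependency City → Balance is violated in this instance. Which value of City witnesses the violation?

75

City=77: rows 1, 7, 8 → Balance = blue, blue, blue ✓
City=75: rows 2, 3, 4, 6 → Balance takes values {gold, white, teal} — violation
City=73: rows 5, 9 → Balance = black, black ✓
The only City value with inconsistent Balance is City=75.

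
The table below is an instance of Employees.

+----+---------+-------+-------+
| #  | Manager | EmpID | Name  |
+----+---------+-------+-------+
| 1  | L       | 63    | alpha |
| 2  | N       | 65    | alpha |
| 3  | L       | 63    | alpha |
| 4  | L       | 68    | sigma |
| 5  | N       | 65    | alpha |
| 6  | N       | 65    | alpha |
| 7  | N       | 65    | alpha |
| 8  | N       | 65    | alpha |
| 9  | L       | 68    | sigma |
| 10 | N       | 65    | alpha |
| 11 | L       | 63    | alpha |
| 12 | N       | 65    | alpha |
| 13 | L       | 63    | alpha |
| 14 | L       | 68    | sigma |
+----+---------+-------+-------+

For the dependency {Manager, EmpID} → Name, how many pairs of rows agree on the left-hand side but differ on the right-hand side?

0

(Manager=L, EmpID=63): all 4 rows agree on Name — 0 pairs.
(Manager=N, EmpID=65): all 7 rows agree on Name — 0 pairs.
(Manager=L, EmpID=68): all 3 rows agree on Name — 0 pairs.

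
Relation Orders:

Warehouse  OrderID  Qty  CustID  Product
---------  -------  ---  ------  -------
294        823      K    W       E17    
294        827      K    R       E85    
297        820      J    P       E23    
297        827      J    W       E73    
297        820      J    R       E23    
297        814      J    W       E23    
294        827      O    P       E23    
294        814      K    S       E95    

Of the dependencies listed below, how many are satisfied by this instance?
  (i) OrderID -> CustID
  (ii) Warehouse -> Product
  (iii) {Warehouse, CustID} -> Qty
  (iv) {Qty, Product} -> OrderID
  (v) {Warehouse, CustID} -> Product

(i) OrderID -> CustID: OrderID=827: 3 rows → CustID takes values {R, W, P} — violation; OrderID=820: 2 rows → CustID takes values {P, R} — violation; OrderID=814: 2 rows → CustID takes values {W, S} — violation — fails.
(ii) Warehouse -> Product: Warehouse=294: 4 rows → Product takes values {E17, E85, E23, E95} — violation; Warehouse=297: 4 rows → Product takes values {E23, E73} — violation — fails.
(iii) {Warehouse, CustID} -> Qty: every LHS value maps to a single RHS value — holds.
(iv) {Qty, Product} -> OrderID: (Qty=J, Product=E23): 3 rows → OrderID takes values {820, 814} — violation — fails.
(v) {Warehouse, CustID} -> Product: (Warehouse=297, CustID=W): 2 rows → Product takes values {E73, E23} — violation — fails.
1 of the 5 dependencies holds.

1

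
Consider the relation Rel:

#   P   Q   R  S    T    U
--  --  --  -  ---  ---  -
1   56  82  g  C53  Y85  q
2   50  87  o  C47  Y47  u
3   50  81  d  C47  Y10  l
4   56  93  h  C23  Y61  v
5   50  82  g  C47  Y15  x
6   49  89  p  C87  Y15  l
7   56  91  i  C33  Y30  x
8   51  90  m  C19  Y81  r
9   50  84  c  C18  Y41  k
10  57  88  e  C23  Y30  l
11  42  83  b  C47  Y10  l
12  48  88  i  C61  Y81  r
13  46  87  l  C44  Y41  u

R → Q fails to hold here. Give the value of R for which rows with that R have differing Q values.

R=g: rows 1, 5 → Q = 82, 82 ✓
R=o: row 2 → Q = 87 ✓
R=d: row 3 → Q = 81 ✓
R=h: row 4 → Q = 93 ✓
R=p: row 6 → Q = 89 ✓
R=i: rows 7, 12 → Q takes values {91, 88} — violation
R=m: row 8 → Q = 90 ✓
R=c: row 9 → Q = 84 ✓
R=e: row 10 → Q = 88 ✓
R=b: row 11 → Q = 83 ✓
R=l: row 13 → Q = 87 ✓
The only R value with inconsistent Q is R=i.

i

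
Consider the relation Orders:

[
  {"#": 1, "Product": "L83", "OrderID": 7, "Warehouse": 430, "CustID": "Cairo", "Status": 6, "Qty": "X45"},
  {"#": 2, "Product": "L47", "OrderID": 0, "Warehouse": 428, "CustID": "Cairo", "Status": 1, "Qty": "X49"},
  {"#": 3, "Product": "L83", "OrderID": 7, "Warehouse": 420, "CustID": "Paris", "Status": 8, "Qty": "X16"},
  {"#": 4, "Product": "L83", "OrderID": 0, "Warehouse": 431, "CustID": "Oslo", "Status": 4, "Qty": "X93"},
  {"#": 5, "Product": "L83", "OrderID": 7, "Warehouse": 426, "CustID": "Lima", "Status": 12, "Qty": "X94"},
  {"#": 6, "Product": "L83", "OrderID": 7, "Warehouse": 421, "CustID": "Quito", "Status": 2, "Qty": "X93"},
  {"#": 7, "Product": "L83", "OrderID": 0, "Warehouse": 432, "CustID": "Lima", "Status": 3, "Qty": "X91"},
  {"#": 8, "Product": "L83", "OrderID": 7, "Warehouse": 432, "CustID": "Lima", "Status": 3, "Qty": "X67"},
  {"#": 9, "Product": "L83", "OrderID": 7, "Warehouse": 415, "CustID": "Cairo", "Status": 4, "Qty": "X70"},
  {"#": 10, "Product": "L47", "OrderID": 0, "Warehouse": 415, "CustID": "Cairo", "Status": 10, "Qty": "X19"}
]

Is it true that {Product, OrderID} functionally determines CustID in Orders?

(Product=L83, OrderID=7): rows 1, 3, 5, 6, 8, 9 → CustID takes values {Cairo, Paris, Lima, Quito} — violation
(Product=L47, OrderID=0): rows 2, 10 → CustID = Cairo, Cairo ✓
(Product=L83, OrderID=0): rows 4, 7 → CustID takes values {Oslo, Lima} — violation
Two rows agree on {Product, OrderID} but differ on CustID, so {Product, OrderID} -> CustID does not hold.

No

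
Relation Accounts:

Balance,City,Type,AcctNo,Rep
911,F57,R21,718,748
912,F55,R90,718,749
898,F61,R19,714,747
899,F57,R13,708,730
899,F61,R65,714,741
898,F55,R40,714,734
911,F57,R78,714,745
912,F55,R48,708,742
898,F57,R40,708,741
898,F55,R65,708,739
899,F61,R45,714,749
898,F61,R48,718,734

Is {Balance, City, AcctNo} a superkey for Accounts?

Two distinct rows share (Balance=899, City=F61, AcctNo=714), so {Balance, City, AcctNo} does not determine every attribute — not a superkey.

No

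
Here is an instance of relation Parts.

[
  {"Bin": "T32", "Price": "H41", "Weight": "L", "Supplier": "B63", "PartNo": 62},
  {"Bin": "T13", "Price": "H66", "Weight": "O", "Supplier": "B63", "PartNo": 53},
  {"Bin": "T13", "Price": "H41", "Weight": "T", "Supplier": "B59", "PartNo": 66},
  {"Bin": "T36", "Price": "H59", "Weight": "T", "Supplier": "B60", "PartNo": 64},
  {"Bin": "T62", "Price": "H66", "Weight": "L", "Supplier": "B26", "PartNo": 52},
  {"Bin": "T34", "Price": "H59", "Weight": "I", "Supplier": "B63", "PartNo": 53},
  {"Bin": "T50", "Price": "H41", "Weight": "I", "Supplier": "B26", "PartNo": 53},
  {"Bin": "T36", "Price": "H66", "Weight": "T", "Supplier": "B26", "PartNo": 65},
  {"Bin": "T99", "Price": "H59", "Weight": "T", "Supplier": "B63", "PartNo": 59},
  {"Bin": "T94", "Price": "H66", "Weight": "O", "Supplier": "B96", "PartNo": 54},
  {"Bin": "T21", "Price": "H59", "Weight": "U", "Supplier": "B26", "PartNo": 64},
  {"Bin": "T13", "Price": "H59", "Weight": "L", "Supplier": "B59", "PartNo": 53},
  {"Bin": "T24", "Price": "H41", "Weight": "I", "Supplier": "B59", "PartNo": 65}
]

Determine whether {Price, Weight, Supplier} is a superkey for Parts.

All 13 rows have distinct {Price, Weight, Supplier} values, so {Price, Weight, Supplier} → (all attributes) holds and {Price, Weight, Supplier} is a superkey.

Yes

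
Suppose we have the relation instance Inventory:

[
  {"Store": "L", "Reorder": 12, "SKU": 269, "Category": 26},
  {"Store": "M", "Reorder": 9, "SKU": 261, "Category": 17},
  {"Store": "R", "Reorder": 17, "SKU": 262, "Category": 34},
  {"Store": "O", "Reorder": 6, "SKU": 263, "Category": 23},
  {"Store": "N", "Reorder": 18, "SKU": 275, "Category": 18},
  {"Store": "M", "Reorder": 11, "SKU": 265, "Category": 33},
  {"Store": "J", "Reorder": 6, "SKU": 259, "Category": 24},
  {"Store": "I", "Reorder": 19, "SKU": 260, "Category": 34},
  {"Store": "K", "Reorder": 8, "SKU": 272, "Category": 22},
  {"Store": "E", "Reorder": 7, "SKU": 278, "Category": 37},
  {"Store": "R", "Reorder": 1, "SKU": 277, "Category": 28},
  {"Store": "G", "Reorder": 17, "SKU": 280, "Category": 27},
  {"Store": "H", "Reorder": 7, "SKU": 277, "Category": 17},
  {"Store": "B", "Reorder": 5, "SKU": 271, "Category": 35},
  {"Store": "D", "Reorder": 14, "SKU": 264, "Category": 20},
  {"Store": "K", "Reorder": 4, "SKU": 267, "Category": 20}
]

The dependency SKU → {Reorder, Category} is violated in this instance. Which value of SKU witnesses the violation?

SKU=269: 1 row → {Reorder,Category} = (12, 26) ✓
SKU=261: 1 row → {Reorder,Category} = (9, 17) ✓
SKU=262: 1 row → {Reorder,Category} = (17, 34) ✓
SKU=263: 1 row → {Reorder,Category} = (6, 23) ✓
SKU=275: 1 row → {Reorder,Category} = (18, 18) ✓
SKU=265: 1 row → {Reorder,Category} = (11, 33) ✓
SKU=259: 1 row → {Reorder,Category} = (6, 24) ✓
SKU=260: 1 row → {Reorder,Category} = (19, 34) ✓
SKU=272: 1 row → {Reorder,Category} = (8, 22) ✓
SKU=278: 1 row → {Reorder,Category} = (7, 37) ✓
SKU=277: 2 rows → {Reorder,Category} takes values {(1, 28), (7, 17)} — violation
SKU=280: 1 row → {Reorder,Category} = (17, 27) ✓
SKU=271: 1 row → {Reorder,Category} = (5, 35) ✓
SKU=264: 1 row → {Reorder,Category} = (14, 20) ✓
SKU=267: 1 row → {Reorder,Category} = (4, 20) ✓
The only SKU value with inconsistent RHS is SKU=277.

277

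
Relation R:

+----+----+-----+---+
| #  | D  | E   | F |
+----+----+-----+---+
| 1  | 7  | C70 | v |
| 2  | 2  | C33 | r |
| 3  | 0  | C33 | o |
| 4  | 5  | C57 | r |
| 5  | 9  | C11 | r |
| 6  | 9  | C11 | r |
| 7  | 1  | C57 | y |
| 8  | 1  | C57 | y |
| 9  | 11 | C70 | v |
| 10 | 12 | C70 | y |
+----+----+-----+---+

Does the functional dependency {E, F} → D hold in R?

(E=C70, F=v): rows 1, 9 → D takes values {7, 11} — violation
(E=C33, F=r): row 2 → D = 2 ✓
(E=C33, F=o): row 3 → D = 0 ✓
(E=C57, F=r): row 4 → D = 5 ✓
(E=C11, F=r): rows 5, 6 → D = 9, 9 ✓
(E=C57, F=y): rows 7, 8 → D = 1, 1 ✓
(E=C70, F=y): row 10 → D = 12 ✓
Two rows agree on {E, F} but differ on D, so {E, F} → D does not hold.

No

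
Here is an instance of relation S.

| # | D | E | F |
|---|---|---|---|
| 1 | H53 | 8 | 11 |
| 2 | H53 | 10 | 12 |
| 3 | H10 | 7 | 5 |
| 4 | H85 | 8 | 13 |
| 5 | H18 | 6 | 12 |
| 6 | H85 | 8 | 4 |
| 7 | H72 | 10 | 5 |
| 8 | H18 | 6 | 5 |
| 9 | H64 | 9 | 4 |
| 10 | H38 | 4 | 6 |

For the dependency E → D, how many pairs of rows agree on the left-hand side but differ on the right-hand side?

E=8: violating pairs (1,4), (1,6) — 2 pairs.
E=10: violating pairs (2,7) — 1 pair.
E=6: all 2 rows agree on D — 0 pairs.

3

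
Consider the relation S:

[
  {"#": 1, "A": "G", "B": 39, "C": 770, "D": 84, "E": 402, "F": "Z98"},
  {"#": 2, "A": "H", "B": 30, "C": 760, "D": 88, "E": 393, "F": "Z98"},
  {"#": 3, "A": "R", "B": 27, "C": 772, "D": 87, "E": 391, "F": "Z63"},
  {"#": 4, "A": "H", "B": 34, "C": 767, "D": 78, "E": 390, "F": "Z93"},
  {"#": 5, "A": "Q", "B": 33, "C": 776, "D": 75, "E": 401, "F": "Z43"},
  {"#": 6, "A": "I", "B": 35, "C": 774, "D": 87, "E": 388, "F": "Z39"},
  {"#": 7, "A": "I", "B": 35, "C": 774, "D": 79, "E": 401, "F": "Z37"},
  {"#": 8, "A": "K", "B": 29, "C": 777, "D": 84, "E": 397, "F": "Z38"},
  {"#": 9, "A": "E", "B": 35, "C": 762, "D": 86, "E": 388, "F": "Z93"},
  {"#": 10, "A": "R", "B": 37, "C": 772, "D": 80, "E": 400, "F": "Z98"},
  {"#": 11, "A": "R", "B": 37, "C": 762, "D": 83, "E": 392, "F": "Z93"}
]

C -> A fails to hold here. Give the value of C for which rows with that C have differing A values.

762

C=770: row 1 → A = G ✓
C=760: row 2 → A = H ✓
C=772: rows 3, 10 → A = R, R ✓
C=767: row 4 → A = H ✓
C=776: row 5 → A = Q ✓
C=774: rows 6, 7 → A = I, I ✓
C=777: row 8 → A = K ✓
C=762: rows 9, 11 → A takes values {E, R} — violation
The only C value with inconsistent A is C=762.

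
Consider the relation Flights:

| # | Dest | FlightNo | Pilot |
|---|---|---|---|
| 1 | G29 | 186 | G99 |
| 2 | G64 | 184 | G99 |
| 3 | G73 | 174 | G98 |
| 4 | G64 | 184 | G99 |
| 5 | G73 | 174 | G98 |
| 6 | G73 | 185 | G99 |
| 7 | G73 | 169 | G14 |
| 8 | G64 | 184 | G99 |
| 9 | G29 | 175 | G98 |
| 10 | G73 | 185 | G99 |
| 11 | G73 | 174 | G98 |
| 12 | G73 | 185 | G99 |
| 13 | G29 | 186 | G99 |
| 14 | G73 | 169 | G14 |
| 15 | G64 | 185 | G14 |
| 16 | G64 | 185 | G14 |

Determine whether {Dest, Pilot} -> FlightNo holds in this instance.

Yes

(Dest=G29, Pilot=G99): rows 1, 13 → FlightNo = 186, 186 ✓
(Dest=G64, Pilot=G99): rows 2, 4, 8 → FlightNo = 184, 184, 184 ✓
(Dest=G73, Pilot=G98): rows 3, 5, 11 → FlightNo = 174, 174, 174 ✓
(Dest=G73, Pilot=G99): rows 6, 10, 12 → FlightNo = 185, 185, 185 ✓
(Dest=G73, Pilot=G14): rows 7, 14 → FlightNo = 169, 169 ✓
(Dest=G29, Pilot=G98): row 9 → FlightNo = 175 ✓
(Dest=G64, Pilot=G14): rows 15, 16 → FlightNo = 185, 185 ✓
Every {Dest, Pilot} value is associated with a single FlightNo value, so {Dest, Pilot} -> FlightNo holds.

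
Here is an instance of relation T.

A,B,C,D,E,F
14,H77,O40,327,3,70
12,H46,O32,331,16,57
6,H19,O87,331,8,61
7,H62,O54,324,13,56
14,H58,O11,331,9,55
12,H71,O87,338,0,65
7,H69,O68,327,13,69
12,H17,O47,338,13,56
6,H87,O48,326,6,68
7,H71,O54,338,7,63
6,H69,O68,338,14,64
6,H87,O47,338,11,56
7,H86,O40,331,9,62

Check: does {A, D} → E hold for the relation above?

(A=14, D=327): 1 row → E = 3 ✓
(A=12, D=331): 1 row → E = 16 ✓
(A=6, D=331): 1 row → E = 8 ✓
(A=7, D=324): 1 row → E = 13 ✓
(A=14, D=331): 1 row → E = 9 ✓
(A=12, D=338): 2 rows → E takes values {0, 13} — violation
(A=7, D=327): 1 row → E = 13 ✓
(A=6, D=326): 1 row → E = 6 ✓
(A=7, D=338): 1 row → E = 7 ✓
(A=6, D=338): 2 rows → E takes values {14, 11} — violation
(A=7, D=331): 1 row → E = 9 ✓
Two rows agree on {A, D} but differ on E, so {A, D} → E does not hold.

No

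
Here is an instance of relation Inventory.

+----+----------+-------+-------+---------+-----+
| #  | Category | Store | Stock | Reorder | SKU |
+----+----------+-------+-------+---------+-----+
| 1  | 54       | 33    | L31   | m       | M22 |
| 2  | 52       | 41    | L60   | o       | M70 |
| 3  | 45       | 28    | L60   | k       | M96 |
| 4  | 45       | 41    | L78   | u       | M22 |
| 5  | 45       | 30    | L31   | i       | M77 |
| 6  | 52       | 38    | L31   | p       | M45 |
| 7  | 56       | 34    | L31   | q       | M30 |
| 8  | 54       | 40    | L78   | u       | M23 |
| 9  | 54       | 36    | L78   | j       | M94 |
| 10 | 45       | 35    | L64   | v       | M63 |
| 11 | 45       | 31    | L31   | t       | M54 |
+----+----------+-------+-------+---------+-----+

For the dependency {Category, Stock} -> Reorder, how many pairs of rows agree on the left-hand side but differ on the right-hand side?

(Category=45, Stock=L31): violating pairs (5,11) — 1 pair.
(Category=54, Stock=L78): violating pairs (8,9) — 1 pair.

2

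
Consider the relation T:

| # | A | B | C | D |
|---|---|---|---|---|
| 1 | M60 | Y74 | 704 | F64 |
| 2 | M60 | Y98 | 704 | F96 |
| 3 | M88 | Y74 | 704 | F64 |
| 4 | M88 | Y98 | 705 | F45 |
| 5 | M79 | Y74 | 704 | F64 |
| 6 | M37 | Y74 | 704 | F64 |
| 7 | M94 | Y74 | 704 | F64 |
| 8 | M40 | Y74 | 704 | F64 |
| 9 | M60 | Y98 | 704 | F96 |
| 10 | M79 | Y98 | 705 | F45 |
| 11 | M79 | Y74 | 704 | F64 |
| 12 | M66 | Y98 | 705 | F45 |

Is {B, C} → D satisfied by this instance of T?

Yes

(B=Y74, C=704): rows 1, 3, 5, 6, 7, 8, 11 → D = F64, F64, F64, F64, F64, F64, F64 ✓
(B=Y98, C=704): rows 2, 9 → D = F96, F96 ✓
(B=Y98, C=705): rows 4, 10, 12 → D = F45, F45, F45 ✓
Every {B, C} value is associated with a single D value, so {B, C} → D holds.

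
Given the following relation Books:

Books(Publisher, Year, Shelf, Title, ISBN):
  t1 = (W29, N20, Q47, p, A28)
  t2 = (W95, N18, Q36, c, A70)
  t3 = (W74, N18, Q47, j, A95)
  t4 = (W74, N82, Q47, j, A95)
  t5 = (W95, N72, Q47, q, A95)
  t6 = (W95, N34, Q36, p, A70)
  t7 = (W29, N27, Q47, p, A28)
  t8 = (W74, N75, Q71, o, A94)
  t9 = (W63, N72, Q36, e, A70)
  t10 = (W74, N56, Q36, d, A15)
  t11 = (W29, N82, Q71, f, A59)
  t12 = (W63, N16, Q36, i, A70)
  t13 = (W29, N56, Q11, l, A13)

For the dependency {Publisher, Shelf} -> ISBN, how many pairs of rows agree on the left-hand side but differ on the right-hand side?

0

(Publisher=W29, Shelf=Q47): all 2 rows agree on ISBN — 0 pairs.
(Publisher=W95, Shelf=Q36): all 2 rows agree on ISBN — 0 pairs.
(Publisher=W74, Shelf=Q47): all 2 rows agree on ISBN — 0 pairs.
(Publisher=W63, Shelf=Q36): all 2 rows agree on ISBN — 0 pairs.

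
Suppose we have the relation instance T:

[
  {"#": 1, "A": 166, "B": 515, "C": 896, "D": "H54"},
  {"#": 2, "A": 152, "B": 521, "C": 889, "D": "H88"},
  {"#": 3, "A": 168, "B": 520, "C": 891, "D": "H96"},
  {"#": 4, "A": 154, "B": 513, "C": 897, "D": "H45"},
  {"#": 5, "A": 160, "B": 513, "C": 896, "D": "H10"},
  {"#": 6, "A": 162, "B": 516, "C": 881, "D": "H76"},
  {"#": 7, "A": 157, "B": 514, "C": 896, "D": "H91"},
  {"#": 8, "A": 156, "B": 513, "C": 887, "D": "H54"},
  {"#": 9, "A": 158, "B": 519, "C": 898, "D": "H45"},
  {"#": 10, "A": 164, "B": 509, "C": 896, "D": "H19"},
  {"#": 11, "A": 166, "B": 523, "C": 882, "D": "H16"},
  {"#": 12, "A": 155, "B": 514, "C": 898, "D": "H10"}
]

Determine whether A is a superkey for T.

Rows 1 and 11 have the same A value A=166 but are distinct tuples, so A does not determine every attribute — not a superkey.

No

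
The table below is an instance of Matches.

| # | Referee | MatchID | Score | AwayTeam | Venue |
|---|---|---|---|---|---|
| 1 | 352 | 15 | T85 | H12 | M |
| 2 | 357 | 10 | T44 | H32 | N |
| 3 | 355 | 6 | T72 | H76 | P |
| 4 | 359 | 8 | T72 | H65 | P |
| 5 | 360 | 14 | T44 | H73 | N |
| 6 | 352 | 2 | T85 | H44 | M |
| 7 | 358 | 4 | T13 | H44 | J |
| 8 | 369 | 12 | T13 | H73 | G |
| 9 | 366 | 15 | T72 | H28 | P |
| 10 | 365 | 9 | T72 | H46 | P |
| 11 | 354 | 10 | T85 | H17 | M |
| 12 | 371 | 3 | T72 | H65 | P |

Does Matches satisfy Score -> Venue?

No

Score=T85: rows 1, 6, 11 → Venue = M, M, M ✓
Score=T44: rows 2, 5 → Venue = N, N ✓
Score=T72: rows 3, 4, 9, 10, 12 → Venue = P, P, P, P, P ✓
Score=T13: rows 7, 8 → Venue takes values {J, G} — violation
Two rows agree on Score but differ on Venue, so Score -> Venue does not hold.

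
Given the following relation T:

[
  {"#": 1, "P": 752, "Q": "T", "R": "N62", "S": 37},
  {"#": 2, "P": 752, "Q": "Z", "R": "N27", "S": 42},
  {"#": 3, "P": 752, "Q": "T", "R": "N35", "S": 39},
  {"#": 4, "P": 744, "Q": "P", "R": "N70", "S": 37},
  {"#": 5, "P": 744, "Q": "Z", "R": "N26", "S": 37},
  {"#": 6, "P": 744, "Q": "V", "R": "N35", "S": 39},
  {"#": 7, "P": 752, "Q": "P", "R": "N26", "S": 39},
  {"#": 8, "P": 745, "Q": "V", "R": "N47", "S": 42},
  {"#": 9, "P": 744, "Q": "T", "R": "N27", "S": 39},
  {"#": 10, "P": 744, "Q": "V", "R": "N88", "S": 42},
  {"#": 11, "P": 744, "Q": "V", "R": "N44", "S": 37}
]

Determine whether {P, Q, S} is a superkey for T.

All 11 rows have distinct {P, Q, S} values, so {P, Q, S} → (all attributes) holds and {P, Q, S} is a superkey.

Yes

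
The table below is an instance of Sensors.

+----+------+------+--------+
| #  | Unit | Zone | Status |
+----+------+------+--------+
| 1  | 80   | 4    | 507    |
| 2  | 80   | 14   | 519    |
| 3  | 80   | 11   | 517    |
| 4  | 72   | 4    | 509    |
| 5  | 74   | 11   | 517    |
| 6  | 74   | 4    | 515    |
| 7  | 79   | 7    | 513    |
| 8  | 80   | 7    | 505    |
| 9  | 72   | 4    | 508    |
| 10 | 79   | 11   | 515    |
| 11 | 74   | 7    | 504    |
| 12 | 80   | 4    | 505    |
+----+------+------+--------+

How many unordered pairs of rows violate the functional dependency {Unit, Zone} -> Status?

(Unit=80, Zone=4): violating pairs (1,12) — 1 pair.
(Unit=72, Zone=4): violating pairs (4,9) — 1 pair.

2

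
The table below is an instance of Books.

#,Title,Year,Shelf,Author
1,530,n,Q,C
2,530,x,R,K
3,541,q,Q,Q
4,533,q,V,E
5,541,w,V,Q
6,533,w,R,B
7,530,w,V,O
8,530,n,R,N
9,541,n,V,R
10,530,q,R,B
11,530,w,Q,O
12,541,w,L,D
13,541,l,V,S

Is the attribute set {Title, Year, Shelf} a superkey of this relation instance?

Yes

All 13 rows have distinct {Title, Year, Shelf} values, so {Title, Year, Shelf} → (all attributes) holds and {Title, Year, Shelf} is a superkey.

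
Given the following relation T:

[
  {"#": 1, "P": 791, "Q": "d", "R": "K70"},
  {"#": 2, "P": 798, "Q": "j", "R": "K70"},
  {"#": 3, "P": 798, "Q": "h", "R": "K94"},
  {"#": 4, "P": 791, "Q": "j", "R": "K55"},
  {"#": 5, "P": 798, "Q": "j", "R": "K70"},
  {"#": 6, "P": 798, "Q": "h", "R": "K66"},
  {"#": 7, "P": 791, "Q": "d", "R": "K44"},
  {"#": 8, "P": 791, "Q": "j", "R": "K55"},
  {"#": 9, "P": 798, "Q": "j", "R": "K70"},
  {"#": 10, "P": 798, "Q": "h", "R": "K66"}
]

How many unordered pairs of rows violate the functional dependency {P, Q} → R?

3

(P=791, Q=d): violating pairs (1,7) — 1 pair.
(P=798, Q=j): all 3 rows agree on R — 0 pairs.
(P=798, Q=h): violating pairs (3,6), (3,10) — 2 pairs.
(P=791, Q=j): all 2 rows agree on R — 0 pairs.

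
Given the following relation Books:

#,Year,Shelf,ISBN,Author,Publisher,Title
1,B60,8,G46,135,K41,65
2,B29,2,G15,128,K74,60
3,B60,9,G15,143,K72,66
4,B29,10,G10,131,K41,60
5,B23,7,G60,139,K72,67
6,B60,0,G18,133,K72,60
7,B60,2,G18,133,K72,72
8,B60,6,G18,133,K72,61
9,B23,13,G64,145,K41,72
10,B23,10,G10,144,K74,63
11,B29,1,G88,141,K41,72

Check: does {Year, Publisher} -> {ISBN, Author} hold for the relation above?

No

(Year=B60, Publisher=K41): row 1 → {ISBN,Author} = (G46, 135) ✓
(Year=B29, Publisher=K74): row 2 → {ISBN,Author} = (G15, 128) ✓
(Year=B60, Publisher=K72): rows 3, 6, 7, 8 → {ISBN,Author} takes values {(G15, 143), (G18, 133)} — violation
(Year=B29, Publisher=K41): rows 4, 11 → {ISBN,Author} takes values {(G10, 131), (G88, 141)} — violation
(Year=B23, Publisher=K72): row 5 → {ISBN,Author} = (G60, 139) ✓
(Year=B23, Publisher=K41): row 9 → {ISBN,Author} = (G64, 145) ✓
(Year=B23, Publisher=K74): row 10 → {ISBN,Author} = (G10, 144) ✓
Two rows agree on {Year, Publisher} but differ on {ISBN, Author}, so {Year, Publisher} -> {ISBN, Author} does not hold.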